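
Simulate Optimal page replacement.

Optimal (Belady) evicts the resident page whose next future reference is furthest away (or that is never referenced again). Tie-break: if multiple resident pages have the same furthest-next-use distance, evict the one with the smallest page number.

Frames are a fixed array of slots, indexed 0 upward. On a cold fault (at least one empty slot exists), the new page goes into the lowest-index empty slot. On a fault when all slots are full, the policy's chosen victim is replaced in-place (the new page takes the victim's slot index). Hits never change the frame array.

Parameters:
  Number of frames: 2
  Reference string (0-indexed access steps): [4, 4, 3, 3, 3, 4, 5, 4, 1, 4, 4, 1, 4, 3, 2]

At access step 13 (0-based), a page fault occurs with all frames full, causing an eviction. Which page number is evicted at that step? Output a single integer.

Answer: 1

Derivation:
Step 0: ref 4 -> FAULT, frames=[4,-]
Step 1: ref 4 -> HIT, frames=[4,-]
Step 2: ref 3 -> FAULT, frames=[4,3]
Step 3: ref 3 -> HIT, frames=[4,3]
Step 4: ref 3 -> HIT, frames=[4,3]
Step 5: ref 4 -> HIT, frames=[4,3]
Step 6: ref 5 -> FAULT, evict 3, frames=[4,5]
Step 7: ref 4 -> HIT, frames=[4,5]
Step 8: ref 1 -> FAULT, evict 5, frames=[4,1]
Step 9: ref 4 -> HIT, frames=[4,1]
Step 10: ref 4 -> HIT, frames=[4,1]
Step 11: ref 1 -> HIT, frames=[4,1]
Step 12: ref 4 -> HIT, frames=[4,1]
Step 13: ref 3 -> FAULT, evict 1, frames=[4,3]
At step 13: evicted page 1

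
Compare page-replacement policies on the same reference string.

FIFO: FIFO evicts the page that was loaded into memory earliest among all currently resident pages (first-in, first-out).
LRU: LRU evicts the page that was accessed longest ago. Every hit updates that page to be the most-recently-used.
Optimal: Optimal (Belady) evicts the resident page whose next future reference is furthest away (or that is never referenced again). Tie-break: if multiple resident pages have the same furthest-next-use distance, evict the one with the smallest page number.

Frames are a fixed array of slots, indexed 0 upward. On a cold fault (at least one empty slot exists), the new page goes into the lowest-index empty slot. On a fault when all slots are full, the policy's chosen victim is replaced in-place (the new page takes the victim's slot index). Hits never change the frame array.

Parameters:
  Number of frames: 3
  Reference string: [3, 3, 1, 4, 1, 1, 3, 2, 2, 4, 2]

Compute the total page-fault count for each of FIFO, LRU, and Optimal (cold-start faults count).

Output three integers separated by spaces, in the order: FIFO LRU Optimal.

--- FIFO ---
  step 0: ref 3 -> FAULT, frames=[3,-,-] (faults so far: 1)
  step 1: ref 3 -> HIT, frames=[3,-,-] (faults so far: 1)
  step 2: ref 1 -> FAULT, frames=[3,1,-] (faults so far: 2)
  step 3: ref 4 -> FAULT, frames=[3,1,4] (faults so far: 3)
  step 4: ref 1 -> HIT, frames=[3,1,4] (faults so far: 3)
  step 5: ref 1 -> HIT, frames=[3,1,4] (faults so far: 3)
  step 6: ref 3 -> HIT, frames=[3,1,4] (faults so far: 3)
  step 7: ref 2 -> FAULT, evict 3, frames=[2,1,4] (faults so far: 4)
  step 8: ref 2 -> HIT, frames=[2,1,4] (faults so far: 4)
  step 9: ref 4 -> HIT, frames=[2,1,4] (faults so far: 4)
  step 10: ref 2 -> HIT, frames=[2,1,4] (faults so far: 4)
  FIFO total faults: 4
--- LRU ---
  step 0: ref 3 -> FAULT, frames=[3,-,-] (faults so far: 1)
  step 1: ref 3 -> HIT, frames=[3,-,-] (faults so far: 1)
  step 2: ref 1 -> FAULT, frames=[3,1,-] (faults so far: 2)
  step 3: ref 4 -> FAULT, frames=[3,1,4] (faults so far: 3)
  step 4: ref 1 -> HIT, frames=[3,1,4] (faults so far: 3)
  step 5: ref 1 -> HIT, frames=[3,1,4] (faults so far: 3)
  step 6: ref 3 -> HIT, frames=[3,1,4] (faults so far: 3)
  step 7: ref 2 -> FAULT, evict 4, frames=[3,1,2] (faults so far: 4)
  step 8: ref 2 -> HIT, frames=[3,1,2] (faults so far: 4)
  step 9: ref 4 -> FAULT, evict 1, frames=[3,4,2] (faults so far: 5)
  step 10: ref 2 -> HIT, frames=[3,4,2] (faults so far: 5)
  LRU total faults: 5
--- Optimal ---
  step 0: ref 3 -> FAULT, frames=[3,-,-] (faults so far: 1)
  step 1: ref 3 -> HIT, frames=[3,-,-] (faults so far: 1)
  step 2: ref 1 -> FAULT, frames=[3,1,-] (faults so far: 2)
  step 3: ref 4 -> FAULT, frames=[3,1,4] (faults so far: 3)
  step 4: ref 1 -> HIT, frames=[3,1,4] (faults so far: 3)
  step 5: ref 1 -> HIT, frames=[3,1,4] (faults so far: 3)
  step 6: ref 3 -> HIT, frames=[3,1,4] (faults so far: 3)
  step 7: ref 2 -> FAULT, evict 1, frames=[3,2,4] (faults so far: 4)
  step 8: ref 2 -> HIT, frames=[3,2,4] (faults so far: 4)
  step 9: ref 4 -> HIT, frames=[3,2,4] (faults so far: 4)
  step 10: ref 2 -> HIT, frames=[3,2,4] (faults so far: 4)
  Optimal total faults: 4

Answer: 4 5 4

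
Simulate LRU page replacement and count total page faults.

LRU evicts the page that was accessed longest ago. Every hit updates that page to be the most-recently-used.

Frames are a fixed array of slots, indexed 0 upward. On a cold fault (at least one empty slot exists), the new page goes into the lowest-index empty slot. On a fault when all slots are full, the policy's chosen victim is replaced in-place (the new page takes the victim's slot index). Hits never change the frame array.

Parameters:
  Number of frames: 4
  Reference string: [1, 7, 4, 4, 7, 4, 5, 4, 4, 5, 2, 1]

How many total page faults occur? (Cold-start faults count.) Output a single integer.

Answer: 6

Derivation:
Step 0: ref 1 → FAULT, frames=[1,-,-,-]
Step 1: ref 7 → FAULT, frames=[1,7,-,-]
Step 2: ref 4 → FAULT, frames=[1,7,4,-]
Step 3: ref 4 → HIT, frames=[1,7,4,-]
Step 4: ref 7 → HIT, frames=[1,7,4,-]
Step 5: ref 4 → HIT, frames=[1,7,4,-]
Step 6: ref 5 → FAULT, frames=[1,7,4,5]
Step 7: ref 4 → HIT, frames=[1,7,4,5]
Step 8: ref 4 → HIT, frames=[1,7,4,5]
Step 9: ref 5 → HIT, frames=[1,7,4,5]
Step 10: ref 2 → FAULT (evict 1), frames=[2,7,4,5]
Step 11: ref 1 → FAULT (evict 7), frames=[2,1,4,5]
Total faults: 6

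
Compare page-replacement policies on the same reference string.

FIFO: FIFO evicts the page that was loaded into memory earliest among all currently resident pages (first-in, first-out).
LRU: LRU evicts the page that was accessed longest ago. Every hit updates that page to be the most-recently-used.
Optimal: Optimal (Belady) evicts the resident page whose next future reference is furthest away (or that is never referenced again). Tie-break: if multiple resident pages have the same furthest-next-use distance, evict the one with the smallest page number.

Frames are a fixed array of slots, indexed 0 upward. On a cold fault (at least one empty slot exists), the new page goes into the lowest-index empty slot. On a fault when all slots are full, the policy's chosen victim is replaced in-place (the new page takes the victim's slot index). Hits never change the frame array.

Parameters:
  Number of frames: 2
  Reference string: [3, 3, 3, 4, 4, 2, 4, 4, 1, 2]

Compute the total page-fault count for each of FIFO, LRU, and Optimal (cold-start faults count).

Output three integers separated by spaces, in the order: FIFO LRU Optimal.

--- FIFO ---
  step 0: ref 3 -> FAULT, frames=[3,-] (faults so far: 1)
  step 1: ref 3 -> HIT, frames=[3,-] (faults so far: 1)
  step 2: ref 3 -> HIT, frames=[3,-] (faults so far: 1)
  step 3: ref 4 -> FAULT, frames=[3,4] (faults so far: 2)
  step 4: ref 4 -> HIT, frames=[3,4] (faults so far: 2)
  step 5: ref 2 -> FAULT, evict 3, frames=[2,4] (faults so far: 3)
  step 6: ref 4 -> HIT, frames=[2,4] (faults so far: 3)
  step 7: ref 4 -> HIT, frames=[2,4] (faults so far: 3)
  step 8: ref 1 -> FAULT, evict 4, frames=[2,1] (faults so far: 4)
  step 9: ref 2 -> HIT, frames=[2,1] (faults so far: 4)
  FIFO total faults: 4
--- LRU ---
  step 0: ref 3 -> FAULT, frames=[3,-] (faults so far: 1)
  step 1: ref 3 -> HIT, frames=[3,-] (faults so far: 1)
  step 2: ref 3 -> HIT, frames=[3,-] (faults so far: 1)
  step 3: ref 4 -> FAULT, frames=[3,4] (faults so far: 2)
  step 4: ref 4 -> HIT, frames=[3,4] (faults so far: 2)
  step 5: ref 2 -> FAULT, evict 3, frames=[2,4] (faults so far: 3)
  step 6: ref 4 -> HIT, frames=[2,4] (faults so far: 3)
  step 7: ref 4 -> HIT, frames=[2,4] (faults so far: 3)
  step 8: ref 1 -> FAULT, evict 2, frames=[1,4] (faults so far: 4)
  step 9: ref 2 -> FAULT, evict 4, frames=[1,2] (faults so far: 5)
  LRU total faults: 5
--- Optimal ---
  step 0: ref 3 -> FAULT, frames=[3,-] (faults so far: 1)
  step 1: ref 3 -> HIT, frames=[3,-] (faults so far: 1)
  step 2: ref 3 -> HIT, frames=[3,-] (faults so far: 1)
  step 3: ref 4 -> FAULT, frames=[3,4] (faults so far: 2)
  step 4: ref 4 -> HIT, frames=[3,4] (faults so far: 2)
  step 5: ref 2 -> FAULT, evict 3, frames=[2,4] (faults so far: 3)
  step 6: ref 4 -> HIT, frames=[2,4] (faults so far: 3)
  step 7: ref 4 -> HIT, frames=[2,4] (faults so far: 3)
  step 8: ref 1 -> FAULT, evict 4, frames=[2,1] (faults so far: 4)
  step 9: ref 2 -> HIT, frames=[2,1] (faults so far: 4)
  Optimal total faults: 4

Answer: 4 5 4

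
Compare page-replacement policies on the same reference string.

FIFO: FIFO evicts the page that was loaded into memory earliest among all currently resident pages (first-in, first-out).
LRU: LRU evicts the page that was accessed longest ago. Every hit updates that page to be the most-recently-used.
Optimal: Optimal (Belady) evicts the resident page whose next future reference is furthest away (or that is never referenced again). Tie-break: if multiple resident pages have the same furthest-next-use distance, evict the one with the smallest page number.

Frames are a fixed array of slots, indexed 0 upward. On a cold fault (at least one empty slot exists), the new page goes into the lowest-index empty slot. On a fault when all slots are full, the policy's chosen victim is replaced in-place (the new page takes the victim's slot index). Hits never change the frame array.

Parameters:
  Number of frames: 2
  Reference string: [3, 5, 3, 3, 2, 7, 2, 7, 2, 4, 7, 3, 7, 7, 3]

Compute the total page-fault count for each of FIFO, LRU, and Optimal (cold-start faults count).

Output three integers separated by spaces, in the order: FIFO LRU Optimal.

--- FIFO ---
  step 0: ref 3 -> FAULT, frames=[3,-] (faults so far: 1)
  step 1: ref 5 -> FAULT, frames=[3,5] (faults so far: 2)
  step 2: ref 3 -> HIT, frames=[3,5] (faults so far: 2)
  step 3: ref 3 -> HIT, frames=[3,5] (faults so far: 2)
  step 4: ref 2 -> FAULT, evict 3, frames=[2,5] (faults so far: 3)
  step 5: ref 7 -> FAULT, evict 5, frames=[2,7] (faults so far: 4)
  step 6: ref 2 -> HIT, frames=[2,7] (faults so far: 4)
  step 7: ref 7 -> HIT, frames=[2,7] (faults so far: 4)
  step 8: ref 2 -> HIT, frames=[2,7] (faults so far: 4)
  step 9: ref 4 -> FAULT, evict 2, frames=[4,7] (faults so far: 5)
  step 10: ref 7 -> HIT, frames=[4,7] (faults so far: 5)
  step 11: ref 3 -> FAULT, evict 7, frames=[4,3] (faults so far: 6)
  step 12: ref 7 -> FAULT, evict 4, frames=[7,3] (faults so far: 7)
  step 13: ref 7 -> HIT, frames=[7,3] (faults so far: 7)
  step 14: ref 3 -> HIT, frames=[7,3] (faults so far: 7)
  FIFO total faults: 7
--- LRU ---
  step 0: ref 3 -> FAULT, frames=[3,-] (faults so far: 1)
  step 1: ref 5 -> FAULT, frames=[3,5] (faults so far: 2)
  step 2: ref 3 -> HIT, frames=[3,5] (faults so far: 2)
  step 3: ref 3 -> HIT, frames=[3,5] (faults so far: 2)
  step 4: ref 2 -> FAULT, evict 5, frames=[3,2] (faults so far: 3)
  step 5: ref 7 -> FAULT, evict 3, frames=[7,2] (faults so far: 4)
  step 6: ref 2 -> HIT, frames=[7,2] (faults so far: 4)
  step 7: ref 7 -> HIT, frames=[7,2] (faults so far: 4)
  step 8: ref 2 -> HIT, frames=[7,2] (faults so far: 4)
  step 9: ref 4 -> FAULT, evict 7, frames=[4,2] (faults so far: 5)
  step 10: ref 7 -> FAULT, evict 2, frames=[4,7] (faults so far: 6)
  step 11: ref 3 -> FAULT, evict 4, frames=[3,7] (faults so far: 7)
  step 12: ref 7 -> HIT, frames=[3,7] (faults so far: 7)
  step 13: ref 7 -> HIT, frames=[3,7] (faults so far: 7)
  step 14: ref 3 -> HIT, frames=[3,7] (faults so far: 7)
  LRU total faults: 7
--- Optimal ---
  step 0: ref 3 -> FAULT, frames=[3,-] (faults so far: 1)
  step 1: ref 5 -> FAULT, frames=[3,5] (faults so far: 2)
  step 2: ref 3 -> HIT, frames=[3,5] (faults so far: 2)
  step 3: ref 3 -> HIT, frames=[3,5] (faults so far: 2)
  step 4: ref 2 -> FAULT, evict 5, frames=[3,2] (faults so far: 3)
  step 5: ref 7 -> FAULT, evict 3, frames=[7,2] (faults so far: 4)
  step 6: ref 2 -> HIT, frames=[7,2] (faults so far: 4)
  step 7: ref 7 -> HIT, frames=[7,2] (faults so far: 4)
  step 8: ref 2 -> HIT, frames=[7,2] (faults so far: 4)
  step 9: ref 4 -> FAULT, evict 2, frames=[7,4] (faults so far: 5)
  step 10: ref 7 -> HIT, frames=[7,4] (faults so far: 5)
  step 11: ref 3 -> FAULT, evict 4, frames=[7,3] (faults so far: 6)
  step 12: ref 7 -> HIT, frames=[7,3] (faults so far: 6)
  step 13: ref 7 -> HIT, frames=[7,3] (faults so far: 6)
  step 14: ref 3 -> HIT, frames=[7,3] (faults so far: 6)
  Optimal total faults: 6

Answer: 7 7 6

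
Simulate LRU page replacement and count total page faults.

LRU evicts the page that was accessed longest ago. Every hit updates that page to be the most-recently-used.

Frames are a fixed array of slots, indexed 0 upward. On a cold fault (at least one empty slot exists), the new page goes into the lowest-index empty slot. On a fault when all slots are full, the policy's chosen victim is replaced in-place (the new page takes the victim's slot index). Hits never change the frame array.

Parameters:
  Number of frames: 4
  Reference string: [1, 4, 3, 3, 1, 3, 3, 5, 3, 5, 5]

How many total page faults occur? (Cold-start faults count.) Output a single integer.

Step 0: ref 1 → FAULT, frames=[1,-,-,-]
Step 1: ref 4 → FAULT, frames=[1,4,-,-]
Step 2: ref 3 → FAULT, frames=[1,4,3,-]
Step 3: ref 3 → HIT, frames=[1,4,3,-]
Step 4: ref 1 → HIT, frames=[1,4,3,-]
Step 5: ref 3 → HIT, frames=[1,4,3,-]
Step 6: ref 3 → HIT, frames=[1,4,3,-]
Step 7: ref 5 → FAULT, frames=[1,4,3,5]
Step 8: ref 3 → HIT, frames=[1,4,3,5]
Step 9: ref 5 → HIT, frames=[1,4,3,5]
Step 10: ref 5 → HIT, frames=[1,4,3,5]
Total faults: 4

Answer: 4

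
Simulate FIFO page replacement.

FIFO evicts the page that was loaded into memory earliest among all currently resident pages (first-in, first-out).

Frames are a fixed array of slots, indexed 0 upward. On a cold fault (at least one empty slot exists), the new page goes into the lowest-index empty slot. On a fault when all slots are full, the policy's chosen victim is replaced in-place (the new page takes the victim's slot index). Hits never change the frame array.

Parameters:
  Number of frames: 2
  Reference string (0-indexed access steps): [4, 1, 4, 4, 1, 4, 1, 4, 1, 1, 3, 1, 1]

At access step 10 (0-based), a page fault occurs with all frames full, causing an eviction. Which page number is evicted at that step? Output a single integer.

Answer: 4

Derivation:
Step 0: ref 4 -> FAULT, frames=[4,-]
Step 1: ref 1 -> FAULT, frames=[4,1]
Step 2: ref 4 -> HIT, frames=[4,1]
Step 3: ref 4 -> HIT, frames=[4,1]
Step 4: ref 1 -> HIT, frames=[4,1]
Step 5: ref 4 -> HIT, frames=[4,1]
Step 6: ref 1 -> HIT, frames=[4,1]
Step 7: ref 4 -> HIT, frames=[4,1]
Step 8: ref 1 -> HIT, frames=[4,1]
Step 9: ref 1 -> HIT, frames=[4,1]
Step 10: ref 3 -> FAULT, evict 4, frames=[3,1]
At step 10: evicted page 4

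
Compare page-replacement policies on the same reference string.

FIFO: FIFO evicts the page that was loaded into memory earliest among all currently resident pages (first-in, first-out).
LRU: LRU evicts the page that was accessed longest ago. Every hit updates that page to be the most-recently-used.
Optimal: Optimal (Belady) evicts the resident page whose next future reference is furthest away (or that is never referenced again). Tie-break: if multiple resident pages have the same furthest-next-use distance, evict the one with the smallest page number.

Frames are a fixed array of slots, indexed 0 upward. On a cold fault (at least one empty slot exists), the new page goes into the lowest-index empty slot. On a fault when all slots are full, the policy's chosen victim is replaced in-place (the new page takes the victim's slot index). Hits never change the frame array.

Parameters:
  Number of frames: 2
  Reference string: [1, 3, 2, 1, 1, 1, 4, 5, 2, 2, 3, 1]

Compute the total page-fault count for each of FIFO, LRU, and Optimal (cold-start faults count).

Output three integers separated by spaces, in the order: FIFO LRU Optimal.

--- FIFO ---
  step 0: ref 1 -> FAULT, frames=[1,-] (faults so far: 1)
  step 1: ref 3 -> FAULT, frames=[1,3] (faults so far: 2)
  step 2: ref 2 -> FAULT, evict 1, frames=[2,3] (faults so far: 3)
  step 3: ref 1 -> FAULT, evict 3, frames=[2,1] (faults so far: 4)
  step 4: ref 1 -> HIT, frames=[2,1] (faults so far: 4)
  step 5: ref 1 -> HIT, frames=[2,1] (faults so far: 4)
  step 6: ref 4 -> FAULT, evict 2, frames=[4,1] (faults so far: 5)
  step 7: ref 5 -> FAULT, evict 1, frames=[4,5] (faults so far: 6)
  step 8: ref 2 -> FAULT, evict 4, frames=[2,5] (faults so far: 7)
  step 9: ref 2 -> HIT, frames=[2,5] (faults so far: 7)
  step 10: ref 3 -> FAULT, evict 5, frames=[2,3] (faults so far: 8)
  step 11: ref 1 -> FAULT, evict 2, frames=[1,3] (faults so far: 9)
  FIFO total faults: 9
--- LRU ---
  step 0: ref 1 -> FAULT, frames=[1,-] (faults so far: 1)
  step 1: ref 3 -> FAULT, frames=[1,3] (faults so far: 2)
  step 2: ref 2 -> FAULT, evict 1, frames=[2,3] (faults so far: 3)
  step 3: ref 1 -> FAULT, evict 3, frames=[2,1] (faults so far: 4)
  step 4: ref 1 -> HIT, frames=[2,1] (faults so far: 4)
  step 5: ref 1 -> HIT, frames=[2,1] (faults so far: 4)
  step 6: ref 4 -> FAULT, evict 2, frames=[4,1] (faults so far: 5)
  step 7: ref 5 -> FAULT, evict 1, frames=[4,5] (faults so far: 6)
  step 8: ref 2 -> FAULT, evict 4, frames=[2,5] (faults so far: 7)
  step 9: ref 2 -> HIT, frames=[2,5] (faults so far: 7)
  step 10: ref 3 -> FAULT, evict 5, frames=[2,3] (faults so far: 8)
  step 11: ref 1 -> FAULT, evict 2, frames=[1,3] (faults so far: 9)
  LRU total faults: 9
--- Optimal ---
  step 0: ref 1 -> FAULT, frames=[1,-] (faults so far: 1)
  step 1: ref 3 -> FAULT, frames=[1,3] (faults so far: 2)
  step 2: ref 2 -> FAULT, evict 3, frames=[1,2] (faults so far: 3)
  step 3: ref 1 -> HIT, frames=[1,2] (faults so far: 3)
  step 4: ref 1 -> HIT, frames=[1,2] (faults so far: 3)
  step 5: ref 1 -> HIT, frames=[1,2] (faults so far: 3)
  step 6: ref 4 -> FAULT, evict 1, frames=[4,2] (faults so far: 4)
  step 7: ref 5 -> FAULT, evict 4, frames=[5,2] (faults so far: 5)
  step 8: ref 2 -> HIT, frames=[5,2] (faults so far: 5)
  step 9: ref 2 -> HIT, frames=[5,2] (faults so far: 5)
  step 10: ref 3 -> FAULT, evict 2, frames=[5,3] (faults so far: 6)
  step 11: ref 1 -> FAULT, evict 3, frames=[5,1] (faults so far: 7)
  Optimal total faults: 7

Answer: 9 9 7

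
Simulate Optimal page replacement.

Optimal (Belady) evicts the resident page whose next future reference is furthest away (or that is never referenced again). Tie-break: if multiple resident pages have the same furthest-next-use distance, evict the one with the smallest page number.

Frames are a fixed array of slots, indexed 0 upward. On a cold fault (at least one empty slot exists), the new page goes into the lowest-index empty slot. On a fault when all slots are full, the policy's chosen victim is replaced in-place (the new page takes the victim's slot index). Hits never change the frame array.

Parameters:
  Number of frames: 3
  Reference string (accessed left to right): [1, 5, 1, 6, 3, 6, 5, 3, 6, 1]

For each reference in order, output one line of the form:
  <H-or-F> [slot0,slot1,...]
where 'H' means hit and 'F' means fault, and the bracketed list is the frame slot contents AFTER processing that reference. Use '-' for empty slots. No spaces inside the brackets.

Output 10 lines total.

F [1,-,-]
F [1,5,-]
H [1,5,-]
F [1,5,6]
F [3,5,6]
H [3,5,6]
H [3,5,6]
H [3,5,6]
H [3,5,6]
F [1,5,6]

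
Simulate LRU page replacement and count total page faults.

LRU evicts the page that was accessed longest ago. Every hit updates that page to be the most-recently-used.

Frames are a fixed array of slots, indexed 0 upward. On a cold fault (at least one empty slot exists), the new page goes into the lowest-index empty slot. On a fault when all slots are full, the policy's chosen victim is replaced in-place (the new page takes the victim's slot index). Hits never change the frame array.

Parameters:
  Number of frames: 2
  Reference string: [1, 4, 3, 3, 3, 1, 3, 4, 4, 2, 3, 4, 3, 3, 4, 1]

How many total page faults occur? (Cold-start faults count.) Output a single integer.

Answer: 9

Derivation:
Step 0: ref 1 → FAULT, frames=[1,-]
Step 1: ref 4 → FAULT, frames=[1,4]
Step 2: ref 3 → FAULT (evict 1), frames=[3,4]
Step 3: ref 3 → HIT, frames=[3,4]
Step 4: ref 3 → HIT, frames=[3,4]
Step 5: ref 1 → FAULT (evict 4), frames=[3,1]
Step 6: ref 3 → HIT, frames=[3,1]
Step 7: ref 4 → FAULT (evict 1), frames=[3,4]
Step 8: ref 4 → HIT, frames=[3,4]
Step 9: ref 2 → FAULT (evict 3), frames=[2,4]
Step 10: ref 3 → FAULT (evict 4), frames=[2,3]
Step 11: ref 4 → FAULT (evict 2), frames=[4,3]
Step 12: ref 3 → HIT, frames=[4,3]
Step 13: ref 3 → HIT, frames=[4,3]
Step 14: ref 4 → HIT, frames=[4,3]
Step 15: ref 1 → FAULT (evict 3), frames=[4,1]
Total faults: 9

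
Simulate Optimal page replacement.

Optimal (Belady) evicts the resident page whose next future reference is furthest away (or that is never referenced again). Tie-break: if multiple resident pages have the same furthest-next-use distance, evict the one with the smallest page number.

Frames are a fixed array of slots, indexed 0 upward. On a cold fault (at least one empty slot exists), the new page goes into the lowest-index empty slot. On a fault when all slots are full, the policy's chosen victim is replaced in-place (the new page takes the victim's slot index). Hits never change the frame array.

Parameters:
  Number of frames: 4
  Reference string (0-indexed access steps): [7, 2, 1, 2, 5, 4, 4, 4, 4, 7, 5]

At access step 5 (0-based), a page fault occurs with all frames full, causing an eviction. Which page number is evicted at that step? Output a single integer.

Step 0: ref 7 -> FAULT, frames=[7,-,-,-]
Step 1: ref 2 -> FAULT, frames=[7,2,-,-]
Step 2: ref 1 -> FAULT, frames=[7,2,1,-]
Step 3: ref 2 -> HIT, frames=[7,2,1,-]
Step 4: ref 5 -> FAULT, frames=[7,2,1,5]
Step 5: ref 4 -> FAULT, evict 1, frames=[7,2,4,5]
At step 5: evicted page 1

Answer: 1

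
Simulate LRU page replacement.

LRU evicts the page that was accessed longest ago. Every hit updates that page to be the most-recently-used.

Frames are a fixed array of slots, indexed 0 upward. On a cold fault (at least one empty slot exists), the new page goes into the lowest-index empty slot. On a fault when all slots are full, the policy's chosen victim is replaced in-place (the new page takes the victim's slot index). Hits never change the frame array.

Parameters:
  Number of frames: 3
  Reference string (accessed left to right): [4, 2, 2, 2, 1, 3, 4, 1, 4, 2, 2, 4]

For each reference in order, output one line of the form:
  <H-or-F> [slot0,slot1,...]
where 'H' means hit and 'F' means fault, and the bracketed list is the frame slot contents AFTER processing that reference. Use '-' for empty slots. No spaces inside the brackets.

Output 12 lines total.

F [4,-,-]
F [4,2,-]
H [4,2,-]
H [4,2,-]
F [4,2,1]
F [3,2,1]
F [3,4,1]
H [3,4,1]
H [3,4,1]
F [2,4,1]
H [2,4,1]
H [2,4,1]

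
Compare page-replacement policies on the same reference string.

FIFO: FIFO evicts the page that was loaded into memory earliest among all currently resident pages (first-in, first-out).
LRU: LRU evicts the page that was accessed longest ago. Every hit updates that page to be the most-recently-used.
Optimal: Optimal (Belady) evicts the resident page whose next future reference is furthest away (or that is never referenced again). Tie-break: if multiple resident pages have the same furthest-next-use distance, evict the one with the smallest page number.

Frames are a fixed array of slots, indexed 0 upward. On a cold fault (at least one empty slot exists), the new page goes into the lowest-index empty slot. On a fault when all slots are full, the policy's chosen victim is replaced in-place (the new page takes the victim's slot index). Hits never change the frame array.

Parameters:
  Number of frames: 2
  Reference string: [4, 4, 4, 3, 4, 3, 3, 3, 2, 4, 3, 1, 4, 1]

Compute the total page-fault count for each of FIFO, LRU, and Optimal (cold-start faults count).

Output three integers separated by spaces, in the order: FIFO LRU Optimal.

Answer: 7 7 5

Derivation:
--- FIFO ---
  step 0: ref 4 -> FAULT, frames=[4,-] (faults so far: 1)
  step 1: ref 4 -> HIT, frames=[4,-] (faults so far: 1)
  step 2: ref 4 -> HIT, frames=[4,-] (faults so far: 1)
  step 3: ref 3 -> FAULT, frames=[4,3] (faults so far: 2)
  step 4: ref 4 -> HIT, frames=[4,3] (faults so far: 2)
  step 5: ref 3 -> HIT, frames=[4,3] (faults so far: 2)
  step 6: ref 3 -> HIT, frames=[4,3] (faults so far: 2)
  step 7: ref 3 -> HIT, frames=[4,3] (faults so far: 2)
  step 8: ref 2 -> FAULT, evict 4, frames=[2,3] (faults so far: 3)
  step 9: ref 4 -> FAULT, evict 3, frames=[2,4] (faults so far: 4)
  step 10: ref 3 -> FAULT, evict 2, frames=[3,4] (faults so far: 5)
  step 11: ref 1 -> FAULT, evict 4, frames=[3,1] (faults so far: 6)
  step 12: ref 4 -> FAULT, evict 3, frames=[4,1] (faults so far: 7)
  step 13: ref 1 -> HIT, frames=[4,1] (faults so far: 7)
  FIFO total faults: 7
--- LRU ---
  step 0: ref 4 -> FAULT, frames=[4,-] (faults so far: 1)
  step 1: ref 4 -> HIT, frames=[4,-] (faults so far: 1)
  step 2: ref 4 -> HIT, frames=[4,-] (faults so far: 1)
  step 3: ref 3 -> FAULT, frames=[4,3] (faults so far: 2)
  step 4: ref 4 -> HIT, frames=[4,3] (faults so far: 2)
  step 5: ref 3 -> HIT, frames=[4,3] (faults so far: 2)
  step 6: ref 3 -> HIT, frames=[4,3] (faults so far: 2)
  step 7: ref 3 -> HIT, frames=[4,3] (faults so far: 2)
  step 8: ref 2 -> FAULT, evict 4, frames=[2,3] (faults so far: 3)
  step 9: ref 4 -> FAULT, evict 3, frames=[2,4] (faults so far: 4)
  step 10: ref 3 -> FAULT, evict 2, frames=[3,4] (faults so far: 5)
  step 11: ref 1 -> FAULT, evict 4, frames=[3,1] (faults so far: 6)
  step 12: ref 4 -> FAULT, evict 3, frames=[4,1] (faults so far: 7)
  step 13: ref 1 -> HIT, frames=[4,1] (faults so far: 7)
  LRU total faults: 7
--- Optimal ---
  step 0: ref 4 -> FAULT, frames=[4,-] (faults so far: 1)
  step 1: ref 4 -> HIT, frames=[4,-] (faults so far: 1)
  step 2: ref 4 -> HIT, frames=[4,-] (faults so far: 1)
  step 3: ref 3 -> FAULT, frames=[4,3] (faults so far: 2)
  step 4: ref 4 -> HIT, frames=[4,3] (faults so far: 2)
  step 5: ref 3 -> HIT, frames=[4,3] (faults so far: 2)
  step 6: ref 3 -> HIT, frames=[4,3] (faults so far: 2)
  step 7: ref 3 -> HIT, frames=[4,3] (faults so far: 2)
  step 8: ref 2 -> FAULT, evict 3, frames=[4,2] (faults so far: 3)
  step 9: ref 4 -> HIT, frames=[4,2] (faults so far: 3)
  step 10: ref 3 -> FAULT, evict 2, frames=[4,3] (faults so far: 4)
  step 11: ref 1 -> FAULT, evict 3, frames=[4,1] (faults so far: 5)
  step 12: ref 4 -> HIT, frames=[4,1] (faults so far: 5)
  step 13: ref 1 -> HIT, frames=[4,1] (faults so far: 5)
  Optimal total faults: 5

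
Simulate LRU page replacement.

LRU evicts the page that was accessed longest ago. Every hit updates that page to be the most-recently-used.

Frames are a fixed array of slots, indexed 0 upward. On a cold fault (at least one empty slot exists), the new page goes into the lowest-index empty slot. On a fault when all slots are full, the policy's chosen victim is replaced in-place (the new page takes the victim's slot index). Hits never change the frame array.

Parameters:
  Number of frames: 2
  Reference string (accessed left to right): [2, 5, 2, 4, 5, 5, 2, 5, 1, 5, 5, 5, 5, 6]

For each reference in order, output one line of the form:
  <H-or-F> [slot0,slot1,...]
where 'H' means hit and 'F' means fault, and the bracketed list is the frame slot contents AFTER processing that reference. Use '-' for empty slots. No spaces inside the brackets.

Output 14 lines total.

F [2,-]
F [2,5]
H [2,5]
F [2,4]
F [5,4]
H [5,4]
F [5,2]
H [5,2]
F [5,1]
H [5,1]
H [5,1]
H [5,1]
H [5,1]
F [5,6]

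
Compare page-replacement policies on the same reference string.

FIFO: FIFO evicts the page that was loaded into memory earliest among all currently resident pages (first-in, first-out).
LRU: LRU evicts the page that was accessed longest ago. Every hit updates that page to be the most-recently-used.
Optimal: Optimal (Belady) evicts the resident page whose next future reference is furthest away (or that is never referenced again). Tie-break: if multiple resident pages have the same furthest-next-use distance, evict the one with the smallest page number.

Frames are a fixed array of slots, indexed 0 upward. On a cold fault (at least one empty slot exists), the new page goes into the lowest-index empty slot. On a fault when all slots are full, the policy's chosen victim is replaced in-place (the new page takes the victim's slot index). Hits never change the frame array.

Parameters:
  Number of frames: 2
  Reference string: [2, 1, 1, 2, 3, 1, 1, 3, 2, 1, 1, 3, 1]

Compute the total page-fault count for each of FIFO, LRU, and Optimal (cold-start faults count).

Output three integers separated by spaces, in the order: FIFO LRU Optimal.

Answer: 6 7 5

Derivation:
--- FIFO ---
  step 0: ref 2 -> FAULT, frames=[2,-] (faults so far: 1)
  step 1: ref 1 -> FAULT, frames=[2,1] (faults so far: 2)
  step 2: ref 1 -> HIT, frames=[2,1] (faults so far: 2)
  step 3: ref 2 -> HIT, frames=[2,1] (faults so far: 2)
  step 4: ref 3 -> FAULT, evict 2, frames=[3,1] (faults so far: 3)
  step 5: ref 1 -> HIT, frames=[3,1] (faults so far: 3)
  step 6: ref 1 -> HIT, frames=[3,1] (faults so far: 3)
  step 7: ref 3 -> HIT, frames=[3,1] (faults so far: 3)
  step 8: ref 2 -> FAULT, evict 1, frames=[3,2] (faults so far: 4)
  step 9: ref 1 -> FAULT, evict 3, frames=[1,2] (faults so far: 5)
  step 10: ref 1 -> HIT, frames=[1,2] (faults so far: 5)
  step 11: ref 3 -> FAULT, evict 2, frames=[1,3] (faults so far: 6)
  step 12: ref 1 -> HIT, frames=[1,3] (faults so far: 6)
  FIFO total faults: 6
--- LRU ---
  step 0: ref 2 -> FAULT, frames=[2,-] (faults so far: 1)
  step 1: ref 1 -> FAULT, frames=[2,1] (faults so far: 2)
  step 2: ref 1 -> HIT, frames=[2,1] (faults so far: 2)
  step 3: ref 2 -> HIT, frames=[2,1] (faults so far: 2)
  step 4: ref 3 -> FAULT, evict 1, frames=[2,3] (faults so far: 3)
  step 5: ref 1 -> FAULT, evict 2, frames=[1,3] (faults so far: 4)
  step 6: ref 1 -> HIT, frames=[1,3] (faults so far: 4)
  step 7: ref 3 -> HIT, frames=[1,3] (faults so far: 4)
  step 8: ref 2 -> FAULT, evict 1, frames=[2,3] (faults so far: 5)
  step 9: ref 1 -> FAULT, evict 3, frames=[2,1] (faults so far: 6)
  step 10: ref 1 -> HIT, frames=[2,1] (faults so far: 6)
  step 11: ref 3 -> FAULT, evict 2, frames=[3,1] (faults so far: 7)
  step 12: ref 1 -> HIT, frames=[3,1] (faults so far: 7)
  LRU total faults: 7
--- Optimal ---
  step 0: ref 2 -> FAULT, frames=[2,-] (faults so far: 1)
  step 1: ref 1 -> FAULT, frames=[2,1] (faults so far: 2)
  step 2: ref 1 -> HIT, frames=[2,1] (faults so far: 2)
  step 3: ref 2 -> HIT, frames=[2,1] (faults so far: 2)
  step 4: ref 3 -> FAULT, evict 2, frames=[3,1] (faults so far: 3)
  step 5: ref 1 -> HIT, frames=[3,1] (faults so far: 3)
  step 6: ref 1 -> HIT, frames=[3,1] (faults so far: 3)
  step 7: ref 3 -> HIT, frames=[3,1] (faults so far: 3)
  step 8: ref 2 -> FAULT, evict 3, frames=[2,1] (faults so far: 4)
  step 9: ref 1 -> HIT, frames=[2,1] (faults so far: 4)
  step 10: ref 1 -> HIT, frames=[2,1] (faults so far: 4)
  step 11: ref 3 -> FAULT, evict 2, frames=[3,1] (faults so far: 5)
  step 12: ref 1 -> HIT, frames=[3,1] (faults so far: 5)
  Optimal total faults: 5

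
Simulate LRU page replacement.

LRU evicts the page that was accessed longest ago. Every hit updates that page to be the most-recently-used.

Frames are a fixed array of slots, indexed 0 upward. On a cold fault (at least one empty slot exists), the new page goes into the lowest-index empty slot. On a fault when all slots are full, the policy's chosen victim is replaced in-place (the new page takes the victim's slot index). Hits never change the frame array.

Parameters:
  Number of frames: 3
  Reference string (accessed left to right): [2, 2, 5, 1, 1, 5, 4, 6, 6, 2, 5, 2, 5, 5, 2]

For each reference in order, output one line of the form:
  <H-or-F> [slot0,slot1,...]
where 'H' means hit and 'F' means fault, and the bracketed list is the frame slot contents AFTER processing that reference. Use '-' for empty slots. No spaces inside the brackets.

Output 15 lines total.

F [2,-,-]
H [2,-,-]
F [2,5,-]
F [2,5,1]
H [2,5,1]
H [2,5,1]
F [4,5,1]
F [4,5,6]
H [4,5,6]
F [4,2,6]
F [5,2,6]
H [5,2,6]
H [5,2,6]
H [5,2,6]
H [5,2,6]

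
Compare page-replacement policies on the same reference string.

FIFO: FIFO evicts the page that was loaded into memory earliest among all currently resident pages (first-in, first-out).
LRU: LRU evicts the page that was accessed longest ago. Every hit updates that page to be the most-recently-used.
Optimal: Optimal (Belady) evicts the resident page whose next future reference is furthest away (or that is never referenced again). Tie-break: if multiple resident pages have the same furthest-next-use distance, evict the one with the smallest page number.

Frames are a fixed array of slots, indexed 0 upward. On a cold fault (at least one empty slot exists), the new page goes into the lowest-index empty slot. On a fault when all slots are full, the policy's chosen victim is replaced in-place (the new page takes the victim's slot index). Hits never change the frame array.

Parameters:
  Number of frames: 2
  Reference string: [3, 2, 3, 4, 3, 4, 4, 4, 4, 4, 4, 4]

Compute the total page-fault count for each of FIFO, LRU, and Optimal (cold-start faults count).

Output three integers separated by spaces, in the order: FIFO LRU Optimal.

Answer: 4 3 3

Derivation:
--- FIFO ---
  step 0: ref 3 -> FAULT, frames=[3,-] (faults so far: 1)
  step 1: ref 2 -> FAULT, frames=[3,2] (faults so far: 2)
  step 2: ref 3 -> HIT, frames=[3,2] (faults so far: 2)
  step 3: ref 4 -> FAULT, evict 3, frames=[4,2] (faults so far: 3)
  step 4: ref 3 -> FAULT, evict 2, frames=[4,3] (faults so far: 4)
  step 5: ref 4 -> HIT, frames=[4,3] (faults so far: 4)
  step 6: ref 4 -> HIT, frames=[4,3] (faults so far: 4)
  step 7: ref 4 -> HIT, frames=[4,3] (faults so far: 4)
  step 8: ref 4 -> HIT, frames=[4,3] (faults so far: 4)
  step 9: ref 4 -> HIT, frames=[4,3] (faults so far: 4)
  step 10: ref 4 -> HIT, frames=[4,3] (faults so far: 4)
  step 11: ref 4 -> HIT, frames=[4,3] (faults so far: 4)
  FIFO total faults: 4
--- LRU ---
  step 0: ref 3 -> FAULT, frames=[3,-] (faults so far: 1)
  step 1: ref 2 -> FAULT, frames=[3,2] (faults so far: 2)
  step 2: ref 3 -> HIT, frames=[3,2] (faults so far: 2)
  step 3: ref 4 -> FAULT, evict 2, frames=[3,4] (faults so far: 3)
  step 4: ref 3 -> HIT, frames=[3,4] (faults so far: 3)
  step 5: ref 4 -> HIT, frames=[3,4] (faults so far: 3)
  step 6: ref 4 -> HIT, frames=[3,4] (faults so far: 3)
  step 7: ref 4 -> HIT, frames=[3,4] (faults so far: 3)
  step 8: ref 4 -> HIT, frames=[3,4] (faults so far: 3)
  step 9: ref 4 -> HIT, frames=[3,4] (faults so far: 3)
  step 10: ref 4 -> HIT, frames=[3,4] (faults so far: 3)
  step 11: ref 4 -> HIT, frames=[3,4] (faults so far: 3)
  LRU total faults: 3
--- Optimal ---
  step 0: ref 3 -> FAULT, frames=[3,-] (faults so far: 1)
  step 1: ref 2 -> FAULT, frames=[3,2] (faults so far: 2)
  step 2: ref 3 -> HIT, frames=[3,2] (faults so far: 2)
  step 3: ref 4 -> FAULT, evict 2, frames=[3,4] (faults so far: 3)
  step 4: ref 3 -> HIT, frames=[3,4] (faults so far: 3)
  step 5: ref 4 -> HIT, frames=[3,4] (faults so far: 3)
  step 6: ref 4 -> HIT, frames=[3,4] (faults so far: 3)
  step 7: ref 4 -> HIT, frames=[3,4] (faults so far: 3)
  step 8: ref 4 -> HIT, frames=[3,4] (faults so far: 3)
  step 9: ref 4 -> HIT, frames=[3,4] (faults so far: 3)
  step 10: ref 4 -> HIT, frames=[3,4] (faults so far: 3)
  step 11: ref 4 -> HIT, frames=[3,4] (faults so far: 3)
  Optimal total faults: 3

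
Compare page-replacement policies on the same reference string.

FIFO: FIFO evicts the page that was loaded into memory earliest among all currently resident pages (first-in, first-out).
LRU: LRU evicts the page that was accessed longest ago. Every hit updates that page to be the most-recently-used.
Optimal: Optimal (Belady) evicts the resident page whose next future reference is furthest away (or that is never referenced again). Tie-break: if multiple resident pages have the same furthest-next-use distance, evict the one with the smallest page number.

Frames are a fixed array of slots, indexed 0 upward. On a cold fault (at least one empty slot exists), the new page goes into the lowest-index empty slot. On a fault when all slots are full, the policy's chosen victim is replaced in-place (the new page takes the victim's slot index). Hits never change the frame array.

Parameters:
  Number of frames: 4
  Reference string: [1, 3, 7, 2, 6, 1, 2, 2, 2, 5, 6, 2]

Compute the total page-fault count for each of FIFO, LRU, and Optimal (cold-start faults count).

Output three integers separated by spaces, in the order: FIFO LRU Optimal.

Answer: 7 7 6

Derivation:
--- FIFO ---
  step 0: ref 1 -> FAULT, frames=[1,-,-,-] (faults so far: 1)
  step 1: ref 3 -> FAULT, frames=[1,3,-,-] (faults so far: 2)
  step 2: ref 7 -> FAULT, frames=[1,3,7,-] (faults so far: 3)
  step 3: ref 2 -> FAULT, frames=[1,3,7,2] (faults so far: 4)
  step 4: ref 6 -> FAULT, evict 1, frames=[6,3,7,2] (faults so far: 5)
  step 5: ref 1 -> FAULT, evict 3, frames=[6,1,7,2] (faults so far: 6)
  step 6: ref 2 -> HIT, frames=[6,1,7,2] (faults so far: 6)
  step 7: ref 2 -> HIT, frames=[6,1,7,2] (faults so far: 6)
  step 8: ref 2 -> HIT, frames=[6,1,7,2] (faults so far: 6)
  step 9: ref 5 -> FAULT, evict 7, frames=[6,1,5,2] (faults so far: 7)
  step 10: ref 6 -> HIT, frames=[6,1,5,2] (faults so far: 7)
  step 11: ref 2 -> HIT, frames=[6,1,5,2] (faults so far: 7)
  FIFO total faults: 7
--- LRU ---
  step 0: ref 1 -> FAULT, frames=[1,-,-,-] (faults so far: 1)
  step 1: ref 3 -> FAULT, frames=[1,3,-,-] (faults so far: 2)
  step 2: ref 7 -> FAULT, frames=[1,3,7,-] (faults so far: 3)
  step 3: ref 2 -> FAULT, frames=[1,3,7,2] (faults so far: 4)
  step 4: ref 6 -> FAULT, evict 1, frames=[6,3,7,2] (faults so far: 5)
  step 5: ref 1 -> FAULT, evict 3, frames=[6,1,7,2] (faults so far: 6)
  step 6: ref 2 -> HIT, frames=[6,1,7,2] (faults so far: 6)
  step 7: ref 2 -> HIT, frames=[6,1,7,2] (faults so far: 6)
  step 8: ref 2 -> HIT, frames=[6,1,7,2] (faults so far: 6)
  step 9: ref 5 -> FAULT, evict 7, frames=[6,1,5,2] (faults so far: 7)
  step 10: ref 6 -> HIT, frames=[6,1,5,2] (faults so far: 7)
  step 11: ref 2 -> HIT, frames=[6,1,5,2] (faults so far: 7)
  LRU total faults: 7
--- Optimal ---
  step 0: ref 1 -> FAULT, frames=[1,-,-,-] (faults so far: 1)
  step 1: ref 3 -> FAULT, frames=[1,3,-,-] (faults so far: 2)
  step 2: ref 7 -> FAULT, frames=[1,3,7,-] (faults so far: 3)
  step 3: ref 2 -> FAULT, frames=[1,3,7,2] (faults so far: 4)
  step 4: ref 6 -> FAULT, evict 3, frames=[1,6,7,2] (faults so far: 5)
  step 5: ref 1 -> HIT, frames=[1,6,7,2] (faults so far: 5)
  step 6: ref 2 -> HIT, frames=[1,6,7,2] (faults so far: 5)
  step 7: ref 2 -> HIT, frames=[1,6,7,2] (faults so far: 5)
  step 8: ref 2 -> HIT, frames=[1,6,7,2] (faults so far: 5)
  step 9: ref 5 -> FAULT, evict 1, frames=[5,6,7,2] (faults so far: 6)
  step 10: ref 6 -> HIT, frames=[5,6,7,2] (faults so far: 6)
  step 11: ref 2 -> HIT, frames=[5,6,7,2] (faults so far: 6)
  Optimal total faults: 6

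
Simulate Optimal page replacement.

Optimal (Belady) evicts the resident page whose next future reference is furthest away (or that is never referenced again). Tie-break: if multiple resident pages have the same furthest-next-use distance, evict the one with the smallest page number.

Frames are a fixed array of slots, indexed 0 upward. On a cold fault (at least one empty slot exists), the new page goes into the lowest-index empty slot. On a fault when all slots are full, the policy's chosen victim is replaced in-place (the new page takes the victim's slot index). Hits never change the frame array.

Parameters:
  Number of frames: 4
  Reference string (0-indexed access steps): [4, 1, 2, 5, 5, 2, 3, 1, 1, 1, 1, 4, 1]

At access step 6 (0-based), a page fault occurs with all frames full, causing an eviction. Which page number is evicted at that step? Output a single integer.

Answer: 2

Derivation:
Step 0: ref 4 -> FAULT, frames=[4,-,-,-]
Step 1: ref 1 -> FAULT, frames=[4,1,-,-]
Step 2: ref 2 -> FAULT, frames=[4,1,2,-]
Step 3: ref 5 -> FAULT, frames=[4,1,2,5]
Step 4: ref 5 -> HIT, frames=[4,1,2,5]
Step 5: ref 2 -> HIT, frames=[4,1,2,5]
Step 6: ref 3 -> FAULT, evict 2, frames=[4,1,3,5]
At step 6: evicted page 2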